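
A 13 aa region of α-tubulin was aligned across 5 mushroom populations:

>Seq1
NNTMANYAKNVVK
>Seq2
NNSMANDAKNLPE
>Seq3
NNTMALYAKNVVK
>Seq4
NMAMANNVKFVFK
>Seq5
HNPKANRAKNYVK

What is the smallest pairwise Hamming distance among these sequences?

1

Pairwise Hamming distances:
  Seq1 vs Seq2: 5
  Seq1 vs Seq3: 1
  Seq1 vs Seq4: 6
  Seq1 vs Seq5: 5
  Seq2 vs Seq3: 6
  Seq2 vs Seq4: 8
  Seq2 vs Seq5: 7
  Seq3 vs Seq4: 7
  Seq3 vs Seq5: 6
  Seq4 vs Seq5: 9
The smallest is 1, between Seq1 and Seq3.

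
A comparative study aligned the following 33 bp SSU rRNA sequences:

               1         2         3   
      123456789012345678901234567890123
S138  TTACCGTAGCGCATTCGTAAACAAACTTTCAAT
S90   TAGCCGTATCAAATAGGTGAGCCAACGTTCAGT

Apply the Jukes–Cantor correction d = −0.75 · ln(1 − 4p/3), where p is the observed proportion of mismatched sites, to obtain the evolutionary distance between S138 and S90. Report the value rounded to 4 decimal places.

The sequences differ at positions 2 (T/A), 3 (A/G), 9 (G/T), 11 (G/A), 12 (C/A), 15 (T/A), 16 (C/G), 19 (A/G), 21 (A/G), 23 (A/C), 27 (T/G), 32 (A/G).
p = 12/33 = 0.363636.
d = −0.75 · ln(1 − (4/3)·0.363636) = −0.75 · ln(0.515152) = −0.75 · (-0.663293) = 0.4975.

0.4975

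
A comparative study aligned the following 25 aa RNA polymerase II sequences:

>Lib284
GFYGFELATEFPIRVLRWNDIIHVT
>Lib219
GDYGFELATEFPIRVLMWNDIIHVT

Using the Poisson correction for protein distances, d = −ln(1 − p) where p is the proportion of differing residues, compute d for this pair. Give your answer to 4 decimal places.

0.0834

Mismatches occur at site 2 (F→D), site 17 (R→M).
p = 2/25 = 0.080000.
d = −ln(1 − 0.080000) = −ln(0.920000) = 0.0834.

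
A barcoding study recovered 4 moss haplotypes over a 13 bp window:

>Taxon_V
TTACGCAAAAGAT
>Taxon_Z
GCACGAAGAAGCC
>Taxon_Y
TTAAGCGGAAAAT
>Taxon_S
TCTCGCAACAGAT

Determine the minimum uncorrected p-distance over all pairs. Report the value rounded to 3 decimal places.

0.231

Pairwise Hamming distances:
  Taxon_V vs Taxon_Z: 6
  Taxon_V vs Taxon_Y: 4
  Taxon_V vs Taxon_S: 3
  Taxon_Z vs Taxon_Y: 8
  Taxon_Z vs Taxon_S: 7
  Taxon_Y vs Taxon_S: 7
The smallest is 3 mismatches, between Taxon_V and Taxon_S; p = 3/13 = 0.231.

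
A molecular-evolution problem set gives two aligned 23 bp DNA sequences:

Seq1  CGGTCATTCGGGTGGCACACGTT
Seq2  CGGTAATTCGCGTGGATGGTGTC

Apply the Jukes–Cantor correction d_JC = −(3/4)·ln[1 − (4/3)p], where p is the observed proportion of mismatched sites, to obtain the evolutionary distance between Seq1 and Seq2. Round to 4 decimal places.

0.4674

The sequences differ at positions 5 (C/A), 11 (G/C), 16 (C/A), 17 (A/T), 18 (C/G), 19 (A/G), 20 (C/T), 23 (T/C).
p = 8/23 = 0.347826.
d = −0.75 · ln(1 − (4/3)·0.347826) = −0.75 · ln(0.536232) = −0.75 · (-0.623188) = 0.4674.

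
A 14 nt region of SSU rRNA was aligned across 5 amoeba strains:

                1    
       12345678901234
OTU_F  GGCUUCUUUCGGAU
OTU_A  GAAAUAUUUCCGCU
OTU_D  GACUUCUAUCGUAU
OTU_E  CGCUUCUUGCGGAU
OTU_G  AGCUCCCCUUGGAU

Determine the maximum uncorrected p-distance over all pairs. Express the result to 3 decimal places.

0.786

Pairwise Hamming distances:
  OTU_F vs OTU_A: 6
  OTU_F vs OTU_D: 3
  OTU_F vs OTU_E: 2
  OTU_F vs OTU_G: 5
  OTU_A vs OTU_D: 7
  OTU_A vs OTU_E: 8
  OTU_A vs OTU_G: 11
  OTU_D vs OTU_E: 5
  OTU_D vs OTU_G: 7
  OTU_E vs OTU_G: 6
The largest is 11 mismatches, between OTU_A and OTU_G; p = 11/14 = 0.786.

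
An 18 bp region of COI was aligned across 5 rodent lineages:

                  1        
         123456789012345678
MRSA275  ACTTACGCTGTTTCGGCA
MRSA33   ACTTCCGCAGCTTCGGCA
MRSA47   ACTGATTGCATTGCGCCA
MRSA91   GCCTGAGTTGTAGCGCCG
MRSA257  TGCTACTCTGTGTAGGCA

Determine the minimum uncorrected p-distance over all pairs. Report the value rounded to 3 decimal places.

0.167

Pairwise Hamming distances:
  MRSA275 vs MRSA33: 3
  MRSA275 vs MRSA47: 8
  MRSA275 vs MRSA91: 9
  MRSA275 vs MRSA257: 6
  MRSA33 vs MRSA47: 10
  MRSA33 vs MRSA91: 11
  MRSA33 vs MRSA257: 9
  MRSA47 vs MRSA91: 11
  MRSA47 vs MRSA257: 12
  MRSA91 vs MRSA257: 11
The smallest is 3 mismatches, between MRSA275 and MRSA33; p = 3/18 = 0.167.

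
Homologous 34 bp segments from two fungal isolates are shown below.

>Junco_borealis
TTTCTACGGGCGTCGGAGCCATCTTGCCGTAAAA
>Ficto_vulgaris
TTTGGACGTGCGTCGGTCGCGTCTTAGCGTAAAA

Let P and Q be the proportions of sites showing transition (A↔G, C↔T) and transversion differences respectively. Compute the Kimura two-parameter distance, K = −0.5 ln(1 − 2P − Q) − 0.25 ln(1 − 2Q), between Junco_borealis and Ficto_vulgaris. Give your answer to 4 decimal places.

0.3281

Mismatches occur at site 4 (C→G, transversion), site 5 (T→G, transversion), site 9 (G→T, transversion), site 17 (A→T, transversion), site 18 (G→C, transversion), site 19 (C→G, transversion), site 21 (A→G, transition), site 26 (G→A, transition), site 27 (C→G, transversion).
Of the 9 differences, 2 transitions and 7 transversions over 34 sites: P = 2/34 = 0.058824, Q = 7/34 = 0.205882.
d = −0.5·ln(0.676470) − 0.25·ln(0.588236) = −0.5·(-0.390867) − 0.25·(-0.530627) = 0.3281.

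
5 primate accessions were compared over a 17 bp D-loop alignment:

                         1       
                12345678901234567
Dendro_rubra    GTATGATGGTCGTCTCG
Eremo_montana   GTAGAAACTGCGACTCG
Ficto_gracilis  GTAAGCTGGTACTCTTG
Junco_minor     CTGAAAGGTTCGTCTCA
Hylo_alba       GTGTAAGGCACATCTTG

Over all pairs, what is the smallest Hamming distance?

5

Pairwise Hamming distances:
  Dendro_rubra vs Eremo_montana: 7
  Dendro_rubra vs Ficto_gracilis: 5
  Dendro_rubra vs Junco_minor: 7
  Dendro_rubra vs Hylo_alba: 7
  Eremo_montana vs Ficto_gracilis: 11
  Eremo_montana vs Junco_minor: 8
  Eremo_montana vs Hylo_alba: 9
  Ficto_gracilis vs Junco_minor: 10
  Ficto_gracilis vs Hylo_alba: 9
  Junco_minor vs Hylo_alba: 7
The smallest is 5, between Dendro_rubra and Ficto_gracilis.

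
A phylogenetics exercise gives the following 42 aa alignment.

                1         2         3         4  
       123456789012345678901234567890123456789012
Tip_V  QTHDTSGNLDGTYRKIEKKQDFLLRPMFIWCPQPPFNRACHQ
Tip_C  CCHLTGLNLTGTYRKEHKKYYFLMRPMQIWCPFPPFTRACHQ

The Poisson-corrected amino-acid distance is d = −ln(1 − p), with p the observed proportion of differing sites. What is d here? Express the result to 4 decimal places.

Differing sites — 1:Q/C; 2:T/C; 4:D/L; 6:S/G; 7:G/L; 10:D/T; 16:I/E; 17:E/H; 20:Q/Y; 21:D/Y; 24:L/M; 28:F/Q; 33:Q/F; 37:N/T.
p = 14/42 = 0.333333.
d = −ln(1 − 0.333333) = −ln(0.666667) = 0.4055.

0.4055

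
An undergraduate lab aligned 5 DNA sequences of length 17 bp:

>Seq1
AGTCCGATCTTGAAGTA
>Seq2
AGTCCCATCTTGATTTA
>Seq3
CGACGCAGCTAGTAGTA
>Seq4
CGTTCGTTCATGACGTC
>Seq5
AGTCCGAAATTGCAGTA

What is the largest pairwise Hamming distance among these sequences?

11

Pairwise Hamming distances:
  Seq1 vs Seq2: 3
  Seq1 vs Seq3: 7
  Seq1 vs Seq4: 6
  Seq1 vs Seq5: 3
  Seq2 vs Seq3: 8
  Seq2 vs Seq4: 8
  Seq2 vs Seq5: 6
  Seq3 vs Seq4: 11
  Seq3 vs Seq5: 8
  Seq4 vs Seq5: 9
The largest is 11, between Seq3 and Seq4.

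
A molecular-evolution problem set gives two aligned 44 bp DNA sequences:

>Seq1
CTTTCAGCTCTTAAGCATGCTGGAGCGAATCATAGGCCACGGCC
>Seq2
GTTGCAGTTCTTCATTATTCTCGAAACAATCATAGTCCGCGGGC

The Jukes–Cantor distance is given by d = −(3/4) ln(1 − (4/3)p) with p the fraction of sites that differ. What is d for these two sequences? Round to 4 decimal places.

Mismatches occur at site 1 (C/G), site 4 (T/G), site 8 (C/T), site 13 (A/C), site 15 (G/T), site 16 (C/T), site 19 (G/T), site 22 (G/C), site 25 (G/A), site 26 (C/A), site 27 (G/C), site 36 (G/T), site 39 (A/G), site 43 (C/G).
p = 14/44 = 0.318182.
d = −0.75 · ln(1 − (4/3)·0.318182) = −0.75 · ln(0.575757) = −0.75 · (-0.552070) = 0.4141.

0.4141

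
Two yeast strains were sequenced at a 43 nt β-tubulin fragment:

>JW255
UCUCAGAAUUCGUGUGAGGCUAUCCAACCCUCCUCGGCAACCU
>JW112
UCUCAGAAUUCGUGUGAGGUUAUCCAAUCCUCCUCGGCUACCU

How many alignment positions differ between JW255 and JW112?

The sequences differ at positions 20 (C/U), 28 (C/U), 39 (A/U).
That gives 3 mismatches out of 43 aligned sites, so the Hamming distance is 3.

3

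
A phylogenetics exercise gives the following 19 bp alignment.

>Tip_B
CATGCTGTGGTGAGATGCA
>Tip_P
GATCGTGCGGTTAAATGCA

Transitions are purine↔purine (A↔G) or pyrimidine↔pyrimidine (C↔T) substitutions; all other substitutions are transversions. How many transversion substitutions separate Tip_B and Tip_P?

Mismatches occur at site 1 (C/G, transversion), site 4 (G/C, transversion), site 5 (C/G, transversion), site 8 (T/C, transition), site 12 (G/T, transversion), site 14 (G/A, transition).
Of the 6 differences, 2 transitions and 4 transversions, so the answer is 4.

4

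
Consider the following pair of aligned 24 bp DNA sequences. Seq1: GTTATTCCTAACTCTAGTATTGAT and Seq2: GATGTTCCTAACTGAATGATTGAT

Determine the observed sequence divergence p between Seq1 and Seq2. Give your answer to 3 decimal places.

0.250

Mismatches occur at site 2 (T↔A), site 4 (A↔G), site 14 (C↔G), site 15 (T↔A), site 17 (G↔T), site 18 (T↔G).
There are 6 differences over 24 sites, so p = 6/24 = 0.250.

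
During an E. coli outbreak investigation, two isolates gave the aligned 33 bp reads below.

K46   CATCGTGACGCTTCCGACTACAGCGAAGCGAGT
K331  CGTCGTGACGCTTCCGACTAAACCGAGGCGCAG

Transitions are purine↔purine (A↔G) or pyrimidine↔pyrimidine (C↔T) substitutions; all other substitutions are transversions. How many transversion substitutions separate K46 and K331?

4

Mismatches occur at site 2 (A↔G, transition), site 21 (C↔A, transversion), site 23 (G↔C, transversion), site 27 (A↔G, transition), site 31 (A↔C, transversion), site 32 (G↔A, transition), site 33 (T↔G, transversion).
Of the 7 differences, 3 transitions and 4 transversions, so the answer is 4.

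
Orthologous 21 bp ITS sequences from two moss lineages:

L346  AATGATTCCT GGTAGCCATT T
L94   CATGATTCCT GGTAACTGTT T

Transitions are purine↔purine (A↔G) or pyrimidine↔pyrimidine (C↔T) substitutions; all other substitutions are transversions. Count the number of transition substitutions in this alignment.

The sequences differ at positions 1 (A/C, transversion), 15 (G/A, transition), 17 (C/T, transition), 18 (A/G, transition).
Of the 4 differences, 3 transitions and 1 transversion, so the answer is 3.

3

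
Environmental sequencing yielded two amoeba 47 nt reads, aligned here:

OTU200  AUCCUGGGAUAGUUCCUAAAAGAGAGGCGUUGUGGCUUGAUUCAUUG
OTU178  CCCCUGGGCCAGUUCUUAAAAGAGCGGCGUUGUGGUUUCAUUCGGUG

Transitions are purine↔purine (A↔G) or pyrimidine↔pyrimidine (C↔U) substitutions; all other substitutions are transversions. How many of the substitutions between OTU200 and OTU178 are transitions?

5

Differing sites — 1:A/C (Tv); 2:U/C (Ti); 9:A/C (Tv); 10:U/C (Ti); 16:C/U (Ti); 25:A/C (Tv); 36:C/U (Ti); 39:G/C (Tv); 44:A/G (Ti); 45:U/G (Tv).
Of the 10 differences, 5 transitions and 5 transversions, so the answer is 5.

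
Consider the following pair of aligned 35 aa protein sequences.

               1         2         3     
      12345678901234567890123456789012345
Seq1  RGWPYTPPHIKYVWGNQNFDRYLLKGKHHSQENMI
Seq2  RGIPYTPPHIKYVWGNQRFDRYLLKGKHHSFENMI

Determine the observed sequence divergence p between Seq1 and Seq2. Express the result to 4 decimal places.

The sequences differ at positions 3 (W/I), 18 (N/R), 31 (Q/F).
There are 3 differences over 35 sites, so p = 3/35 = 0.0857.

0.0857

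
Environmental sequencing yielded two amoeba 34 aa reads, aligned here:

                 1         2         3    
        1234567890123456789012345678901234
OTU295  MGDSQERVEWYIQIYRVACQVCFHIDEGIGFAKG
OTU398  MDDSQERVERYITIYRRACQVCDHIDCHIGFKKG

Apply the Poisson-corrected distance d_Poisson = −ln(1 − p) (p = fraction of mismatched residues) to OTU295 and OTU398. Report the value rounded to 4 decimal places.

0.2683

Differing sites — 2:G/D; 10:W/R; 13:Q/T; 17:V/R; 23:F/D; 27:E/C; 28:G/H; 32:A/K.
p = 8/34 = 0.235294.
d = −ln(1 − 0.235294) = −ln(0.764706) = 0.2683.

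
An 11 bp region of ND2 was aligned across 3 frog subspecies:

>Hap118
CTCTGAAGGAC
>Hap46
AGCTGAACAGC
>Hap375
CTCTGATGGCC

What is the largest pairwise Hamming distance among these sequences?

6

Pairwise Hamming distances:
  Hap118 vs Hap46: 5
  Hap118 vs Hap375: 2
  Hap46 vs Hap375: 6
The largest is 6, between Hap46 and Hap375.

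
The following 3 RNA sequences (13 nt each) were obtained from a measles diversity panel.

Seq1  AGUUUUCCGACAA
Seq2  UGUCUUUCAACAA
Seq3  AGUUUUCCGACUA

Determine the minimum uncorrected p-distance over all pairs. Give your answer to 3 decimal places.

0.077

Pairwise Hamming distances:
  Seq1 vs Seq2: 4
  Seq1 vs Seq3: 1
  Seq2 vs Seq3: 5
The smallest is 1 mismatch, between Seq1 and Seq3; p = 1/13 = 0.077.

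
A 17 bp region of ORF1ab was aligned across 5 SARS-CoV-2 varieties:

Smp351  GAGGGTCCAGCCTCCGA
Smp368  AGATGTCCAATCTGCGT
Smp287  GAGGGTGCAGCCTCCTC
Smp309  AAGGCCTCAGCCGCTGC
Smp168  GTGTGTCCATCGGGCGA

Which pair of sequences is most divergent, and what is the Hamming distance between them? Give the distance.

Pairwise Hamming distances:
  Smp351 vs Smp368: 8
  Smp351 vs Smp287: 3
  Smp351 vs Smp309: 7
  Smp351 vs Smp168: 6
  Smp368 vs Smp287: 10
  Smp368 vs Smp309: 12
  Smp368 vs Smp168: 8
  Smp287 vs Smp309: 7
  Smp287 vs Smp168: 9
  Smp309 vs Smp168: 11
The largest is 12, between Smp368 and Smp309.

12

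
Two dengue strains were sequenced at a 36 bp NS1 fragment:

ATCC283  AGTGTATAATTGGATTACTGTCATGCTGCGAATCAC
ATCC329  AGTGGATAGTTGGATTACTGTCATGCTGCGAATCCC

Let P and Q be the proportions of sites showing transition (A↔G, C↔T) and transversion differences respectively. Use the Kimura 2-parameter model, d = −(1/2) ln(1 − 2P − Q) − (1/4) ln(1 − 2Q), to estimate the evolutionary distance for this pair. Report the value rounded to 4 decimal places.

0.0883

Mismatches occur at site 5 (T→G, transversion), site 9 (A→G, transition), site 35 (A→C, transversion).
Of the 3 differences, 1 transition and 2 transversions over 36 sites: P = 1/36 = 0.027778, Q = 2/36 = 0.055556.
d = −0.5·ln(0.888888) − 0.25·ln(0.888888) = −0.5·(-0.117784) − 0.25·(-0.117784) = 0.0883.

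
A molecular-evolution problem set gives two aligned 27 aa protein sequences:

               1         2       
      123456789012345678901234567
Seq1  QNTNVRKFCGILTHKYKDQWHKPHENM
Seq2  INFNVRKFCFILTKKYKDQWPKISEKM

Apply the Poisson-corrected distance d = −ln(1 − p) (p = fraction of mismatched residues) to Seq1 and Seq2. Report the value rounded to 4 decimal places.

The sequences differ at positions 1 (Q/I), 3 (T/F), 10 (G/F), 14 (H/K), 21 (H/P), 23 (P/I), 24 (H/S), 26 (N/K).
p = 8/27 = 0.296296.
d = −ln(1 − 0.296296) = −ln(0.703704) = 0.3514.

0.3514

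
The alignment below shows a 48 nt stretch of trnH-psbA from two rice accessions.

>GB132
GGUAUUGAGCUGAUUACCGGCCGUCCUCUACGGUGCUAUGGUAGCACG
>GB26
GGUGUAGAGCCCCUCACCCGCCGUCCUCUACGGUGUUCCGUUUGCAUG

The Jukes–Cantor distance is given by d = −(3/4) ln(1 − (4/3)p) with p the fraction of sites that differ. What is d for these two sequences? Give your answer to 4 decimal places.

0.3360

The sequences differ at positions 4 (A/G), 6 (U/A), 11 (U/C), 12 (G/C), 13 (A/C), 15 (U/C), 19 (G/C), 36 (C/U), 38 (A/C), 39 (U/C), 41 (G/U), 43 (A/U), 47 (C/U).
p = 13/48 = 0.270833.
d = −0.75 · ln(1 − (4/3)·0.270833) = −0.75 · ln(0.638889) = −0.75 · (-0.448025) = 0.3360.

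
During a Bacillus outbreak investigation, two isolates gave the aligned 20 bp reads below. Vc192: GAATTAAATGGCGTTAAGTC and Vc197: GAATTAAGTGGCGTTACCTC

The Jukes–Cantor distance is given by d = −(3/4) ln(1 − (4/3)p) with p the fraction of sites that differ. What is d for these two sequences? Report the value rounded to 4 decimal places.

0.1674

The sequences differ at positions 8 (A/G), 17 (A/C), 18 (G/C).
p = 3/20 = 0.150000.
d = −0.75 · ln(1 − (4/3)·0.150000) = −0.75 · ln(0.800000) = −0.75 · (-0.223144) = 0.1674.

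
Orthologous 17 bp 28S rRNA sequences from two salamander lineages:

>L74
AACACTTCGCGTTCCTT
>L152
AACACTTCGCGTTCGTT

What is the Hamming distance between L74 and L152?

Differing sites — 15:C/G.
That gives 1 mismatch out of 17 aligned sites, so the Hamming distance is 1.

1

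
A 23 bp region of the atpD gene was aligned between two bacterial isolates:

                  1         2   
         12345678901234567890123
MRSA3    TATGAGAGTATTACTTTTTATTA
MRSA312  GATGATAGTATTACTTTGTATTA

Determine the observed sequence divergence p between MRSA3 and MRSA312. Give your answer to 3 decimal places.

Mismatches occur at site 1 (T↔G), site 6 (G↔T), site 18 (T↔G).
There are 3 differences over 23 sites, so p = 3/23 = 0.130.

0.130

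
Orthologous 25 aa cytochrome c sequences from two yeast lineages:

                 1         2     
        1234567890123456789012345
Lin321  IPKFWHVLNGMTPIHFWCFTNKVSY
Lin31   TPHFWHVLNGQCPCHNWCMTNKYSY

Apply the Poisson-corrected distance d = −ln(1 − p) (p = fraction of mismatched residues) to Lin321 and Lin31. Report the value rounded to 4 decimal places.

0.3857

Differing sites — 1:I/T; 3:K/H; 11:M/Q; 12:T/C; 14:I/C; 16:F/N; 19:F/M; 23:V/Y.
p = 8/25 = 0.320000.
d = −ln(1 − 0.320000) = −ln(0.680000) = 0.3857.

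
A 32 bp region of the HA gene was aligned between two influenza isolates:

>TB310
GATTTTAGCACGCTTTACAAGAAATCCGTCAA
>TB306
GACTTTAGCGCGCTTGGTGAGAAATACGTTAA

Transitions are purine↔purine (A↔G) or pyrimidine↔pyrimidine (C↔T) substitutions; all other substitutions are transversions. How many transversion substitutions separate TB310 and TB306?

Differing sites — 3:T/C (Ti); 10:A/G (Ti); 16:T/G (Tv); 17:A/G (Ti); 18:C/T (Ti); 19:A/G (Ti); 26:C/A (Tv); 30:C/T (Ti).
Of the 8 differences, 6 transitions and 2 transversions, so the answer is 2.

2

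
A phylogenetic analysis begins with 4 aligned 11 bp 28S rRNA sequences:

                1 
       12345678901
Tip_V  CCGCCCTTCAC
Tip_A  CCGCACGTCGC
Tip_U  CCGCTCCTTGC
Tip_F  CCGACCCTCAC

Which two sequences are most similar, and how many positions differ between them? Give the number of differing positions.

Pairwise Hamming distances:
  Tip_V vs Tip_A: 3
  Tip_V vs Tip_U: 4
  Tip_V vs Tip_F: 2
  Tip_A vs Tip_U: 3
  Tip_A vs Tip_F: 4
  Tip_U vs Tip_F: 4
The smallest is 2, between Tip_V and Tip_F.

2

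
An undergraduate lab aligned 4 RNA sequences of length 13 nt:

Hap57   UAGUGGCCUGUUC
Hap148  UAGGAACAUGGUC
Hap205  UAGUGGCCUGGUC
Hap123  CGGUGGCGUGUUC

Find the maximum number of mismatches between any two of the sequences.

7

Pairwise Hamming distances:
  Hap57 vs Hap148: 5
  Hap57 vs Hap205: 1
  Hap57 vs Hap123: 3
  Hap148 vs Hap205: 4
  Hap148 vs Hap123: 7
  Hap205 vs Hap123: 4
The largest is 7, between Hap148 and Hap123.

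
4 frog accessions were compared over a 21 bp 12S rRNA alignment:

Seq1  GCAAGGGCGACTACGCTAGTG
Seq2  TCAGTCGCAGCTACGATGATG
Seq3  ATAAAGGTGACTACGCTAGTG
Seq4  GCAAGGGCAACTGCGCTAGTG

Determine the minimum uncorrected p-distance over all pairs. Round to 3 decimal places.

0.095

Pairwise Hamming distances:
  Seq1 vs Seq2: 9
  Seq1 vs Seq3: 4
  Seq1 vs Seq4: 2
  Seq2 vs Seq3: 11
  Seq2 vs Seq4: 9
  Seq3 vs Seq4: 6
The smallest is 2 mismatches, between Seq1 and Seq4; p = 2/21 = 0.095.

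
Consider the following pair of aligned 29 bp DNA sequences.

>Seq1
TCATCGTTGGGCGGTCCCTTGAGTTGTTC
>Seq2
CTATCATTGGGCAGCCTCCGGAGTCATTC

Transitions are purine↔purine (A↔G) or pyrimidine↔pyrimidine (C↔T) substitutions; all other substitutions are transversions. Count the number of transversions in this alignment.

1

Differing sites — 1:T/C (Ti); 2:C/T (Ti); 6:G/A (Ti); 13:G/A (Ti); 15:T/C (Ti); 17:C/T (Ti); 19:T/C (Ti); 20:T/G (Tv); 25:T/C (Ti); 26:G/A (Ti).
Of the 10 differences, 9 transitions and 1 transversion, so the answer is 1.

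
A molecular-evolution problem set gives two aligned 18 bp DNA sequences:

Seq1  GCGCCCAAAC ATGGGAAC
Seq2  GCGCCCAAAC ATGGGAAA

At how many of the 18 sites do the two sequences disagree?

1

Differing sites — 18:C/A.
That gives 1 mismatch out of 18 aligned sites, so the Hamming distance is 1.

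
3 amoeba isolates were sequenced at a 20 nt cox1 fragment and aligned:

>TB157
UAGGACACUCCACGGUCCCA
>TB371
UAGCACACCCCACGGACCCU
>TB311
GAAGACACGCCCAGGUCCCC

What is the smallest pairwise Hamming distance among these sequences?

Pairwise Hamming distances:
  TB157 vs TB371: 4
  TB157 vs TB311: 6
  TB371 vs TB311: 8
The smallest is 4, between TB157 and TB371.

4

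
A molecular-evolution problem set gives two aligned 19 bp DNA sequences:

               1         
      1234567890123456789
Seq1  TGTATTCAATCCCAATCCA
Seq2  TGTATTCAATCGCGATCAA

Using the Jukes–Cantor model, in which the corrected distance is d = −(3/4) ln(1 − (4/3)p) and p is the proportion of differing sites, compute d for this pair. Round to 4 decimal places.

0.1773

Mismatches occur at site 12 (C/G), site 14 (A/G), site 18 (C/A).
p = 3/19 = 0.157895.
d = −0.75 · ln(1 − (4/3)·0.157895) = −0.75 · ln(0.789473) = −0.75 · (-0.236390) = 0.1773.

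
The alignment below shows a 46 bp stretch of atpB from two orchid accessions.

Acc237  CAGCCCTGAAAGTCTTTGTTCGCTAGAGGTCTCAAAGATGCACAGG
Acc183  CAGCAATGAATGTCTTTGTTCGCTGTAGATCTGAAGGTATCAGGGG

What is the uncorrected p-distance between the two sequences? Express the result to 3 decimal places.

Differing sites — 5:C/A; 6:C/A; 11:A/T; 25:A/G; 26:G/T; 29:G/A; 33:C/G; 36:A/G; 38:A/T; 39:T/A; 40:G/T; 43:C/G; 44:A/G.
There are 13 differences over 46 sites, so p = 13/46 = 0.283.

0.283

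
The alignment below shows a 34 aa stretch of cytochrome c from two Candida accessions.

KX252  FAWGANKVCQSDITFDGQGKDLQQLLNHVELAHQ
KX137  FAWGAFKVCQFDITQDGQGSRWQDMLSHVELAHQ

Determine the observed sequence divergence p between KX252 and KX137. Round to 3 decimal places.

0.265

Differing sites — 6:N/F; 11:S/F; 15:F/Q; 20:K/S; 21:D/R; 22:L/W; 24:Q/D; 25:L/M; 27:N/S.
There are 9 differences over 34 sites, so p = 9/34 = 0.265.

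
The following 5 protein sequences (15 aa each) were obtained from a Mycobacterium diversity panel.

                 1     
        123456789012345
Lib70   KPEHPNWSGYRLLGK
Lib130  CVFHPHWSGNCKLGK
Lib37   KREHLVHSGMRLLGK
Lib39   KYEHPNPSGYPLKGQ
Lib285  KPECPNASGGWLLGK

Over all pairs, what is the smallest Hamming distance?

Pairwise Hamming distances:
  Lib70 vs Lib130: 7
  Lib70 vs Lib37: 5
  Lib70 vs Lib39: 5
  Lib70 vs Lib285: 4
  Lib130 vs Lib37: 9
  Lib130 vs Lib39: 10
  Lib130 vs Lib285: 9
  Lib37 vs Lib39: 8
  Lib37 vs Lib285: 7
  Lib39 vs Lib285: 7
The smallest is 4, between Lib70 and Lib285.

4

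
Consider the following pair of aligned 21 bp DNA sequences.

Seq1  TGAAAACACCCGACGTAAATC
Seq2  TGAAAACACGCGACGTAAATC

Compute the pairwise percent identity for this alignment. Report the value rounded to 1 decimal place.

95.2%

The sequences differ at position 10 (C/G).
20 of the 21 sites match, so the percent identity is 20/21 × 100 = 95.2%.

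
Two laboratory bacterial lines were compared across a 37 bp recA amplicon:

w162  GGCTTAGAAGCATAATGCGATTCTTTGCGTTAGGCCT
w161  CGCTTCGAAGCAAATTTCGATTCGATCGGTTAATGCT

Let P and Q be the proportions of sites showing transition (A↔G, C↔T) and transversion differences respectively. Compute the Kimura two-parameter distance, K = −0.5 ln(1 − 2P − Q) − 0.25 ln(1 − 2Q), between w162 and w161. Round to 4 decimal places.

The sequences differ at positions 1 (G/C, transversion), 6 (A/C, transversion), 13 (T/A, transversion), 15 (A/T, transversion), 17 (G/T, transversion), 24 (T/G, transversion), 25 (T/A, transversion), 27 (G/C, transversion), 28 (C/G, transversion), 33 (G/A, transition), 34 (G/T, transversion), 35 (C/G, transversion).
Of the 12 differences, 1 transition and 11 transversions over 37 sites: P = 1/37 = 0.027027, Q = 11/37 = 0.297297.
d = −0.5·ln(0.648649) − 0.25·ln(0.405406) = −0.5·(-0.432864) − 0.25·(-0.902866) = 0.4421.

0.4421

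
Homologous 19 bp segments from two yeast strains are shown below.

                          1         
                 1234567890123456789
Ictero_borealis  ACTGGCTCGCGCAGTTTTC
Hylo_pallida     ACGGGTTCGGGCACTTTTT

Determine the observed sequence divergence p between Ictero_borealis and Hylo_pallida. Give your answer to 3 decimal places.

Differing sites — 3:T/G; 6:C/T; 10:C/G; 14:G/C; 19:C/T.
There are 5 differences over 19 sites, so p = 5/19 = 0.263.

0.263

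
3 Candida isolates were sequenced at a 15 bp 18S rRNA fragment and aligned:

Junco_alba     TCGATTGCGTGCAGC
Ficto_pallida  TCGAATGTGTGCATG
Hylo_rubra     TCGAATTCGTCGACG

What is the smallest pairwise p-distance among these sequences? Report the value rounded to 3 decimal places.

0.267

Pairwise Hamming distances:
  Junco_alba vs Ficto_pallida: 4
  Junco_alba vs Hylo_rubra: 6
  Ficto_pallida vs Hylo_rubra: 5
The smallest is 4 mismatches, between Junco_alba and Ficto_pallida; p = 4/15 = 0.267.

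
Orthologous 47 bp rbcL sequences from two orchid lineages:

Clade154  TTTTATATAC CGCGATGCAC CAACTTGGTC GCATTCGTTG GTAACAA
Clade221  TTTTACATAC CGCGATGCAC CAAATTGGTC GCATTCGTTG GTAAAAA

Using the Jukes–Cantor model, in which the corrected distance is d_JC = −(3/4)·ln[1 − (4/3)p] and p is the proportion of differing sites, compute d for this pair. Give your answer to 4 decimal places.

0.0667

Mismatches occur at site 6 (T↔C), site 24 (C↔A), site 45 (C↔A).
p = 3/47 = 0.063830.
d = −0.75 · ln(1 − (4/3)·0.063830) = −0.75 · ln(0.914893) = −0.75 · (-0.088948) = 0.0667.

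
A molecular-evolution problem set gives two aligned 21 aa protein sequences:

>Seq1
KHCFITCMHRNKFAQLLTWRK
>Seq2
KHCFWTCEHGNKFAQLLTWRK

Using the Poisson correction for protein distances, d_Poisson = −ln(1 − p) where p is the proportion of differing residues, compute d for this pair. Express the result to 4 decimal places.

The sequences differ at positions 5 (I/W), 8 (M/E), 10 (R/G).
p = 3/21 = 0.142857.
d = −ln(1 − 0.142857) = −ln(0.857143) = 0.1542.

0.1542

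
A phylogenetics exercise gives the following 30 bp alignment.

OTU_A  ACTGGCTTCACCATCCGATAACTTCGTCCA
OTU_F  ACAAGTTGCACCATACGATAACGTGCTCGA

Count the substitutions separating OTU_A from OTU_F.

9

Differing sites — 3:T/A; 4:G/A; 6:C/T; 8:T/G; 15:C/A; 23:T/G; 25:C/G; 26:G/C; 29:C/G.
That gives 9 mismatches out of 30 aligned sites, so the Hamming distance is 9.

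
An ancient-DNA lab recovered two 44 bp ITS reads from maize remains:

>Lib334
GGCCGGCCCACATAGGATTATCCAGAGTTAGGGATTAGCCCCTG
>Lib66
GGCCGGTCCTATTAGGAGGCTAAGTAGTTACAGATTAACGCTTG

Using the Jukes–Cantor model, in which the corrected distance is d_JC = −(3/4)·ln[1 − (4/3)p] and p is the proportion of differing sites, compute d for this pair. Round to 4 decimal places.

The sequences differ at positions 7 (C/T), 10 (A/T), 11 (C/A), 12 (A/T), 18 (T/G), 19 (T/G), 20 (A/C), 22 (C/A), 23 (C/A), 24 (A/G), 25 (G/T), 31 (G/C), 32 (G/A), 38 (G/A), 40 (C/G), 42 (C/T).
p = 16/44 = 0.363636.
d = −0.75 · ln(1 − (4/3)·0.363636) = −0.75 · ln(0.515152) = −0.75 · (-0.663293) = 0.4975.

0.4975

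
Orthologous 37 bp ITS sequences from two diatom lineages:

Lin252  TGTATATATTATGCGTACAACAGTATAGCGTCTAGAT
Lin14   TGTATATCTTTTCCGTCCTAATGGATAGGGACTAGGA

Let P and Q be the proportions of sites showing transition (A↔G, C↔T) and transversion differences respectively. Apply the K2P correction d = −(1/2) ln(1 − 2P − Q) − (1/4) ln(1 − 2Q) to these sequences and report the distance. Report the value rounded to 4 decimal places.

Differing sites — 8:A/C (Tv); 11:A/T (Tv); 13:G/C (Tv); 17:A/C (Tv); 19:A/T (Tv); 21:C/A (Tv); 22:A/T (Tv); 24:T/G (Tv); 29:C/G (Tv); 31:T/A (Tv); 36:A/G (Ti); 37:T/A (Tv).
Of the 12 differences, 1 transition and 11 transversions over 37 sites: P = 1/37 = 0.027027, Q = 11/37 = 0.297297.
d = −0.5·ln(0.648649) − 0.25·ln(0.405406) = −0.5·(-0.432864) − 0.25·(-0.902866) = 0.4421.

0.4421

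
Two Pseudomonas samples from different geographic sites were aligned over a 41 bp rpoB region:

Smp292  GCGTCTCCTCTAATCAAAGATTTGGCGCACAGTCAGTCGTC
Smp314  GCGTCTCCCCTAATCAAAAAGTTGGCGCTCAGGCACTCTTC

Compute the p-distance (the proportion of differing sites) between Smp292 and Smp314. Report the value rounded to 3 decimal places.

0.171

The sequences differ at positions 9 (T/C), 19 (G/A), 21 (T/G), 29 (A/T), 33 (T/G), 36 (G/C), 39 (G/T).
There are 7 differences over 41 sites, so p = 7/41 = 0.171.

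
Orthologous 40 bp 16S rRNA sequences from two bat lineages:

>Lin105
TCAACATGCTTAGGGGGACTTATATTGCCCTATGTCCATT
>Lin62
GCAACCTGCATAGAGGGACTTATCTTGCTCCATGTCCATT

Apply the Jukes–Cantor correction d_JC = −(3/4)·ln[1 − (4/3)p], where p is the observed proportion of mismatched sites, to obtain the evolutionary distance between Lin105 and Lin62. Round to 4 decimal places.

0.1993

Differing sites — 1:T/G; 6:A/C; 10:T/A; 14:G/A; 24:A/C; 29:C/T; 31:T/C.
p = 7/40 = 0.175000.
d = −0.75 · ln(1 − (4/3)·0.175000) = −0.75 · ln(0.766667) = −0.75 · (-0.265703) = 0.1993.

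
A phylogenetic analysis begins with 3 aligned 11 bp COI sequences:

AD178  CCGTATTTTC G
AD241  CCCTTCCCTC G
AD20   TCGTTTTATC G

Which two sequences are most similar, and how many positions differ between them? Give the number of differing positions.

3

Pairwise Hamming distances:
  AD178 vs AD241: 5
  AD178 vs AD20: 3
  AD241 vs AD20: 5
The smallest is 3, between AD178 and AD20.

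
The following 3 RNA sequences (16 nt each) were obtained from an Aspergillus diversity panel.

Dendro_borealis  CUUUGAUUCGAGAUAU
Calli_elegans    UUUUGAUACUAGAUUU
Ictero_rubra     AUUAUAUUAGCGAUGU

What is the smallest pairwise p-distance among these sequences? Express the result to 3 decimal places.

0.250

Pairwise Hamming distances:
  Dendro_borealis vs Calli_elegans: 4
  Dendro_borealis vs Ictero_rubra: 6
  Calli_elegans vs Ictero_rubra: 8
The smallest is 4 mismatches, between Dendro_borealis and Calli_elegans; p = 4/16 = 0.250.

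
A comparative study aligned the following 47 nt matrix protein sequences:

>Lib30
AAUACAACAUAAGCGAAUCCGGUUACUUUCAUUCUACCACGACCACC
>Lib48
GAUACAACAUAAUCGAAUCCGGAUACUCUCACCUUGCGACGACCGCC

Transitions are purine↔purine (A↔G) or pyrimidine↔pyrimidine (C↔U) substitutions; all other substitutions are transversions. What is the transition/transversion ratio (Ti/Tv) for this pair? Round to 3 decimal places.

2.333

Differing sites — 1:A/G (Ti); 13:G/U (Tv); 23:U/A (Tv); 28:U/C (Ti); 32:U/C (Ti); 33:U/C (Ti); 34:C/U (Ti); 36:A/G (Ti); 38:C/G (Tv); 45:A/G (Ti).
Of the 10 differences, 7 transitions and 3 transversions, so Ti/Tv = 7/3 = 2.333.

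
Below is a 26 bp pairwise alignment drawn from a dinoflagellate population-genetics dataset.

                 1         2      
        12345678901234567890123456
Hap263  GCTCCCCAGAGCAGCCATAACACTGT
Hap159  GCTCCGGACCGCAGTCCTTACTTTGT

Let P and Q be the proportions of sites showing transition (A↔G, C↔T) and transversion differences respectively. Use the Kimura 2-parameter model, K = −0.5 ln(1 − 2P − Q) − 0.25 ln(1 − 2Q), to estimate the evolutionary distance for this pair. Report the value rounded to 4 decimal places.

Mismatches occur at site 6 (C→G, transversion), site 7 (C→G, transversion), site 9 (G→C, transversion), site 10 (A→C, transversion), site 15 (C→T, transition), site 17 (A→C, transversion), site 19 (A→T, transversion), site 22 (A→T, transversion), site 23 (C→T, transition).
Of the 9 differences, 2 transitions and 7 transversions over 26 sites: P = 2/26 = 0.076923, Q = 7/26 = 0.269231.
d = −0.5·ln(0.576923) − 0.25·ln(0.461538) = −0.5·(-0.550046) − 0.25·(-0.773191) = 0.4683.

0.4683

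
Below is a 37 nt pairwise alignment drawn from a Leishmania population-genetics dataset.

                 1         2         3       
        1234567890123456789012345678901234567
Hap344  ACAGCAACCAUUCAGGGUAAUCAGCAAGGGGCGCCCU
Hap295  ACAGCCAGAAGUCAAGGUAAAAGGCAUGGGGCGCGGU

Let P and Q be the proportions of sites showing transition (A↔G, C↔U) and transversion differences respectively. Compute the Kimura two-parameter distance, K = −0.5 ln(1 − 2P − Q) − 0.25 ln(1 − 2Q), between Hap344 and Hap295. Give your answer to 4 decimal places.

The sequences differ at positions 6 (A/C, transversion), 8 (C/G, transversion), 9 (C/A, transversion), 11 (U/G, transversion), 15 (G/A, transition), 21 (U/A, transversion), 22 (C/A, transversion), 23 (A/G, transition), 27 (A/U, transversion), 35 (C/G, transversion), 36 (C/G, transversion).
Of the 11 differences, 2 transitions and 9 transversions over 37 sites: P = 2/37 = 0.054054, Q = 9/37 = 0.243243.
d = −0.5·ln(0.648649) − 0.25·ln(0.513514) = −0.5·(-0.432864) − 0.25·(-0.666478) = 0.3831.

0.3831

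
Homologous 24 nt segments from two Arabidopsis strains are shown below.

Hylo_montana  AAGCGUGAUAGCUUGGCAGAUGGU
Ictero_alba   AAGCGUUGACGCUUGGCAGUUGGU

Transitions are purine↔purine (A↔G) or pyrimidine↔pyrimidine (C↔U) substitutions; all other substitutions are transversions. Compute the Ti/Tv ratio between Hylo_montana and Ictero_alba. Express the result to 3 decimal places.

0.250

The sequences differ at positions 7 (G/U, transversion), 8 (A/G, transition), 9 (U/A, transversion), 10 (A/C, transversion), 20 (A/U, transversion).
Of the 5 differences, 1 transition and 4 transversions, so Ti/Tv = 1/4 = 0.250.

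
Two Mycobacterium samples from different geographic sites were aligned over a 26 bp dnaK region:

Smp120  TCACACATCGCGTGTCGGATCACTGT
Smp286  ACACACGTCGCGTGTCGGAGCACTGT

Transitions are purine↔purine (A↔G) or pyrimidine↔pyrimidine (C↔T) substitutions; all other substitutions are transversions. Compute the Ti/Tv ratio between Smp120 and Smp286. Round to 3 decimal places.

0.500

The sequences differ at positions 1 (T/A, transversion), 7 (A/G, transition), 20 (T/G, transversion).
Of the 3 differences, 1 transition and 2 transversions, so Ti/Tv = 1/2 = 0.500.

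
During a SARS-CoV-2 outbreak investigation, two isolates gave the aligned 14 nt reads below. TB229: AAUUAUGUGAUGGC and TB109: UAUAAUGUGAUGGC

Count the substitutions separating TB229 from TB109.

2

Differing sites — 1:A/U; 4:U/A.
That gives 2 mismatches out of 14 aligned sites, so the Hamming distance is 2.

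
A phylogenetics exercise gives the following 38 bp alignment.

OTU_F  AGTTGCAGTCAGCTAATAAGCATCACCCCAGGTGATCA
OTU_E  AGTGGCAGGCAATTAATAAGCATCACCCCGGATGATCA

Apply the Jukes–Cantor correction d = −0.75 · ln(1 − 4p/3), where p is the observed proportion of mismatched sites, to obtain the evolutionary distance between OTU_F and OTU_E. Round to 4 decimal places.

The sequences differ at positions 4 (T/G), 9 (T/G), 12 (G/A), 13 (C/T), 30 (A/G), 32 (G/A).
p = 6/38 = 0.157895.
d = −0.75 · ln(1 − (4/3)·0.157895) = −0.75 · ln(0.789473) = −0.75 · (-0.236390) = 0.1773.

0.1773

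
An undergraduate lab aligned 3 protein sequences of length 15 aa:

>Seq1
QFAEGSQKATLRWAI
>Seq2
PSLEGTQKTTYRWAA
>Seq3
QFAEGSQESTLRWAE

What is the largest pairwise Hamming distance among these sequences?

Pairwise Hamming distances:
  Seq1 vs Seq2: 7
  Seq1 vs Seq3: 3
  Seq2 vs Seq3: 8
The largest is 8, between Seq2 and Seq3.

8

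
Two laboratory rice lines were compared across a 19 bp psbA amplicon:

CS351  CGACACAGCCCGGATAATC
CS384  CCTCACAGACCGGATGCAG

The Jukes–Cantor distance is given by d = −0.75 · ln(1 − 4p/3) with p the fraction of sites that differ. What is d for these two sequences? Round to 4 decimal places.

Differing sites — 2:G/C; 3:A/T; 9:C/A; 16:A/G; 17:A/C; 18:T/A; 19:C/G.
p = 7/19 = 0.368421.
d = −0.75 · ln(1 − (4/3)·0.368421) = −0.75 · ln(0.508772) = −0.75 · (-0.675755) = 0.5068.

0.5068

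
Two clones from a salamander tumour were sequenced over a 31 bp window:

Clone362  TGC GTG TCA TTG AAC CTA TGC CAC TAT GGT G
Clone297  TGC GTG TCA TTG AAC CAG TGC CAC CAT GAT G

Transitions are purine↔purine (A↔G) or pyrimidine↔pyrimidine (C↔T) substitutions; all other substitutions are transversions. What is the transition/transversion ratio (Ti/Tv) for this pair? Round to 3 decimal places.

The sequences differ at positions 17 (T/A, transversion), 18 (A/G, transition), 25 (T/C, transition), 29 (G/A, transition).
Of the 4 differences, 3 transitions and 1 transversion, so Ti/Tv = 3/1 = 3.000.

3.000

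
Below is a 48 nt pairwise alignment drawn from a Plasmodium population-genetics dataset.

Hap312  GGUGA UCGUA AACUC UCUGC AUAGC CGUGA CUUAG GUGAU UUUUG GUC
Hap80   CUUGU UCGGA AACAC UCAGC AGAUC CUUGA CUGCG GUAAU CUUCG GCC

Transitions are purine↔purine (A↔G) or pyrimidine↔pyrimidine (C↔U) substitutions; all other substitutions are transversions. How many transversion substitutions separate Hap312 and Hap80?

11

The sequences differ at positions 1 (G/C, transversion), 2 (G/U, transversion), 5 (A/U, transversion), 9 (U/G, transversion), 14 (U/A, transversion), 18 (U/A, transversion), 22 (U/G, transversion), 24 (G/U, transversion), 27 (G/U, transversion), 33 (U/G, transversion), 34 (A/C, transversion), 38 (G/A, transition), 41 (U/C, transition), 44 (U/C, transition), 47 (U/C, transition).
Of the 15 differences, 4 transitions and 11 transversions, so the answer is 11.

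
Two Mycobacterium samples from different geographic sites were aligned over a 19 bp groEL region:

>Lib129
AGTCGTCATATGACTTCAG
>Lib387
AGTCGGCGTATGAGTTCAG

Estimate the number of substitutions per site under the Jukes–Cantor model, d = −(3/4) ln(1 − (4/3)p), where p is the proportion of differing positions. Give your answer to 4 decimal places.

Mismatches occur at site 6 (T→G), site 8 (A→G), site 14 (C→G).
p = 3/19 = 0.157895.
d = −0.75 · ln(1 − (4/3)·0.157895) = −0.75 · ln(0.789473) = −0.75 · (-0.236390) = 0.1773.

0.1773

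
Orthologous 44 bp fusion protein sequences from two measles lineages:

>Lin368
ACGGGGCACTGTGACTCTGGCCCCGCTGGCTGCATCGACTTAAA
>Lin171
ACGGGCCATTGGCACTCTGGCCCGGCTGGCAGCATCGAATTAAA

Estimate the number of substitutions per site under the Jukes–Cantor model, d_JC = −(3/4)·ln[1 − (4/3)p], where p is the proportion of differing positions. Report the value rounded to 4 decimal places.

Differing sites — 6:G/C; 9:C/T; 12:T/G; 13:G/C; 24:C/G; 31:T/A; 39:C/A.
p = 7/44 = 0.159091.
d = −0.75 · ln(1 − (4/3)·0.159091) = −0.75 · ln(0.787879) = −0.75 · (-0.238411) = 0.1788.

0.1788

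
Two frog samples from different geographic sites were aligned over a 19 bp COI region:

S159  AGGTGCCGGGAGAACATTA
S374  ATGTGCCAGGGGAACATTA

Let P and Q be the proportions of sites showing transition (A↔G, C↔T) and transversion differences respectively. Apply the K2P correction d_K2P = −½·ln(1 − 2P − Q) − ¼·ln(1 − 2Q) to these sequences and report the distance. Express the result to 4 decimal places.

Differing sites — 2:G/T (Tv); 8:G/A (Ti); 11:A/G (Ti).
Of the 3 differences, 2 transitions and 1 transversion over 19 sites: P = 2/19 = 0.105263, Q = 1/19 = 0.052632.
d = −0.5·ln(0.736842) − 0.25·ln(0.894736) = −0.5·(-0.305382) − 0.25·(-0.111227) = 0.1805.

0.1805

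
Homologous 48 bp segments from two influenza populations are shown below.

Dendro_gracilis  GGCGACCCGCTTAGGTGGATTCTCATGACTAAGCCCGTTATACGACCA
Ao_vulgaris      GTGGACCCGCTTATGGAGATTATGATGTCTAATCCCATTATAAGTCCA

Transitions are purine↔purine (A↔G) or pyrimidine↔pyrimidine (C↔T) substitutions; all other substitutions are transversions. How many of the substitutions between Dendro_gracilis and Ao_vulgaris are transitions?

Differing sites — 2:G/T (Tv); 3:C/G (Tv); 14:G/T (Tv); 16:T/G (Tv); 17:G/A (Ti); 22:C/A (Tv); 24:C/G (Tv); 28:A/T (Tv); 33:G/T (Tv); 37:G/A (Ti); 43:C/A (Tv); 45:A/T (Tv).
Of the 12 differences, 2 transitions and 10 transversions, so the answer is 2.

2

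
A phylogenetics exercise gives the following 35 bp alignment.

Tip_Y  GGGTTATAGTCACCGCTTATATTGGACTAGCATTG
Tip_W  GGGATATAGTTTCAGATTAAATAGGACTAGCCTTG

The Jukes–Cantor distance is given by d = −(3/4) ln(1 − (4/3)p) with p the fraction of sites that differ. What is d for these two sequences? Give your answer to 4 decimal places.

0.2726

The sequences differ at positions 4 (T/A), 11 (C/T), 12 (A/T), 14 (C/A), 16 (C/A), 20 (T/A), 23 (T/A), 32 (A/C).
p = 8/35 = 0.228571.
d = −0.75 · ln(1 − (4/3)·0.228571) = −0.75 · ln(0.695239) = −0.75 · (-0.363500) = 0.2726.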